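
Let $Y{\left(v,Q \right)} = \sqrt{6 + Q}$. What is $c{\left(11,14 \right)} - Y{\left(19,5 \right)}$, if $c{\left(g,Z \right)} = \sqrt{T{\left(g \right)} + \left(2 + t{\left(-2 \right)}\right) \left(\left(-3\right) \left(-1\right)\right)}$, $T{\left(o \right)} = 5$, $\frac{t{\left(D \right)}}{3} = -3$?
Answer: $- \sqrt{11} + 4 i \approx -3.3166 + 4.0 i$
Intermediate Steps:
$t{\left(D \right)} = -9$ ($t{\left(D \right)} = 3 \left(-3\right) = -9$)
$c{\left(g,Z \right)} = 4 i$ ($c{\left(g,Z \right)} = \sqrt{5 + \left(2 - 9\right) \left(\left(-3\right) \left(-1\right)\right)} = \sqrt{5 - 21} = \sqrt{-16} = 4 i$)
$c{\left(11,14 \right)} - Y{\left(19,5 \right)} = 4 i - \sqrt{6 + 5} = 4 i - \sqrt{11} = - \sqrt{11} + 4 i$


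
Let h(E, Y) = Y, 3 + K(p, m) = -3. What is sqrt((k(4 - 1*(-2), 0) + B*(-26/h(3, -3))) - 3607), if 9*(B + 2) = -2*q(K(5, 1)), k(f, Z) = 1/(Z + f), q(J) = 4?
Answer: I*sqrt(1176726)/18 ≈ 60.265*I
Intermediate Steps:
K(p, m) = -6 (K(p, m) = -3 - 3 = -6)
B = -26/9 (B = -2 + (-2*4)/9 = -2 + (1/9)*(-8) = -2 - 8/9 = -26/9 ≈ -2.8889)
sqrt((k(4 - 1*(-2), 0) + B*(-26/h(3, -3))) - 3607) = sqrt((1/(0 + (4 - 1*(-2))) - (-676)/(9*(-3))) - 3607) = sqrt((1/(0 + (4 + 2)) - (-676)*(-1)/(9*3)) - 3607) = sqrt((1/(0 + 6) - 26/9*26/3) - 3607) = sqrt((1/6 - 676/27) - 3607) = sqrt(-1343/54 - 3607) = sqrt(-196121/54) = I*sqrt(1176726)/18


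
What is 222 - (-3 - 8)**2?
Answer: 101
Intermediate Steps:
222 - (-3 - 8)**2 = 222 - 1*(-11)**2 = 222 - 1*121 = 222 - 121 = 101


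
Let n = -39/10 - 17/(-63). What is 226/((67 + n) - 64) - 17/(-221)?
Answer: -1850543/5161 ≈ -358.56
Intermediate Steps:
n = -2287/630 (n = -39*⅒ - 17*(-1/63) = -39/10 + 17/63 = -2287/630 ≈ -3.6302)
226/((67 + n) - 64) - 17/(-221) = 226/((67 - 2287/630) - 64) - 17/(-221) = 226/(39923/630 - 64) - 17*(-1/221) = 226/(-397/630) + 1/13 = 226*(-630/397) + 1/13 = -142380/397 + 1/13 = -1850543/5161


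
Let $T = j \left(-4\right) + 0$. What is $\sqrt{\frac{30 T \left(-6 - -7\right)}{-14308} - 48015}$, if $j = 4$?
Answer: $\frac{i \sqrt{12537716055}}{511} \approx 219.12 i$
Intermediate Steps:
$T = -16$ ($T = 4 \left(-4\right) + 0 = -16 + 0 = -16$)
$\sqrt{\frac{30 T \left(-6 - -7\right)}{-14308} - 48015} = \sqrt{\frac{30 \left(-16\right) \left(-6 - -7\right)}{-14308} - 48015} = \sqrt{- 480 \left(-6 + 7\right) \left(- \frac{1}{14308}\right) - 48015} = \sqrt{\left(-480\right) 1 \left(- \frac{1}{14308}\right) - 48015} = \sqrt{\left(-480\right) \left(- \frac{1}{14308}\right) - 48015} = \sqrt{\frac{120}{3577} - 48015} = \sqrt{- \frac{171749535}{3577}} = \frac{i \sqrt{12537716055}}{511}$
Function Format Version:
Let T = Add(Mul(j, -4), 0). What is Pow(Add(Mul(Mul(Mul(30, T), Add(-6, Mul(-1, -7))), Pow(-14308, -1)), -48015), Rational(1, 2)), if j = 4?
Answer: Mul(Rational(1, 511), I, Pow(12537716055, Rational(1, 2))) ≈ Mul(219.12, I)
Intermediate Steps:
T = -16 (T = Add(Mul(4, -4), 0) = Add(-16, 0) = -16)
Pow(Add(Mul(Mul(Mul(30, T), Add(-6, Mul(-1, -7))), Pow(-14308, -1)), -48015), Rational(1, 2)) = Pow(Add(Mul(Mul(Mul(30, -16), Add(-6, Mul(-1, -7))), Pow(-14308, -1)), -48015), Rational(1, 2)) = Pow(Add(Mul(Mul(-480, Add(-6, 7)), Rational(-1, 14308)), -48015), Rational(1, 2)) = Pow(Add(Mul(Mul(-480, 1), Rational(-1, 14308)), -48015), Rational(1, 2)) = Pow(Add(Mul(-480, Rational(-1, 14308)), -48015), Rational(1, 2)) = Pow(Add(Rational(120, 3577), -48015), Rational(1, 2)) = Pow(Rational(-171749535, 3577), Rational(1, 2)) = Mul(Rational(1, 511), I, Pow(12537716055, Rational(1, 2)))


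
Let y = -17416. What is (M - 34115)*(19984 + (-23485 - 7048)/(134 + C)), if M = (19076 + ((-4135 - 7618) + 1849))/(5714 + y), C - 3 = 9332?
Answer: -37766079920674313/55403119 ≈ -6.8166e+8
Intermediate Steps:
C = 9335 (C = 3 + 9332 = 9335)
M = -4586/5851 (M = (19076 + ((-4135 - 7618) + 1849))/(5714 - 17416) = (19076 + (-11753 + 1849))/(-11702) = (19076 - 9904)*(-1/11702) = 9172*(-1/11702) = -4586/5851 ≈ -0.78380)
(M - 34115)*(19984 + (-23485 - 7048)/(134 + C)) = (-4586/5851 - 34115)*(19984 + (-23485 - 7048)/(134 + 9335)) = -199611451*(19984 - 30533/9469)/5851 = -199611451/5851*189197963/9469 = -37766079920674313/55403119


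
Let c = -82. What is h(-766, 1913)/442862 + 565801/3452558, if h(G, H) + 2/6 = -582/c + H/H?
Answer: 7705905993929/47016957285627 ≈ 0.16390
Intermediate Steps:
h(G, H) = 955/123 (h(G, H) = -⅓ + (-582/(-82) + H/H) = -⅓ + (-582*(-1/82) + 1) = -⅓ + (291/41 + 1) = -⅓ + 332/41 = 955/123)
h(-766, 1913)/442862 + 565801/3452558 = (955/123)/442862 + 565801/3452558 = (955/123)*(1/442862) + 565801*(1/3452558) = 955/54472026 + 565801/3452558 = 7705905993929/47016957285627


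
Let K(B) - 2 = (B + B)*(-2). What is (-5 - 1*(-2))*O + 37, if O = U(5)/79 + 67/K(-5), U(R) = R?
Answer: 48097/1738 ≈ 27.674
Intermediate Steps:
K(B) = 2 - 4*B (K(B) = 2 + (B + B)*(-2) = 2 + (2*B)*(-2) = 2 - 4*B)
O = 5403/1738 (O = 5/79 + 67/(2 - 4*(-5)) = 5*(1/79) + 67/(2 + 20) = 5/79 + 67/22 = 5403/1738 ≈ 3.1087)
(-5 - 1*(-2))*O + 37 = (-5 - 1*(-2))*(5403/1738) + 37 = (-5 + 2)*(5403/1738) + 37 = -3*5403/1738 + 37 = -16209/1738 + 37 = 48097/1738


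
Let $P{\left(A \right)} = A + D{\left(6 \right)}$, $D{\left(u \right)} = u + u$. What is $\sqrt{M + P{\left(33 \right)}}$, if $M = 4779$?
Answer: $6 \sqrt{134} \approx 69.455$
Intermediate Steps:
$D{\left(u \right)} = 2 u$
$P{\left(A \right)} = 12 + A$ ($P{\left(A \right)} = A + 2 \cdot 6 = A + 12 = 12 + A$)
$\sqrt{M + P{\left(33 \right)}} = \sqrt{4779 + \left(12 + 33\right)} = \sqrt{4779 + 45} = \sqrt{4824} = 6 \sqrt{134}$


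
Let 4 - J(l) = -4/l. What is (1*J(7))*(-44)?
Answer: -1408/7 ≈ -201.14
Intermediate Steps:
J(l) = 4 + 4/l (J(l) = 4 - (-4)/l = 4 + 4/l)
(1*J(7))*(-44) = (1*(4 + 4/7))*(-44) = (1*(32/7))*(-44) = (32/7)*(-44) = -1408/7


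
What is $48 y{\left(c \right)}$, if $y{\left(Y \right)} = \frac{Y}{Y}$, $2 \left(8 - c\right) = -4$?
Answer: $48$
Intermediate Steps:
$c = 10$ ($c = 8 - -2 = 8 + 2 = 10$)
$y{\left(Y \right)} = 1$
$48 y{\left(c \right)} = 48 \cdot 1 = 48$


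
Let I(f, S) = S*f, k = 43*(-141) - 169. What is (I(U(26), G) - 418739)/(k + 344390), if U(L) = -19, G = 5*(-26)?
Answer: -416269/338158 ≈ -1.2310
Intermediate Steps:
G = -130
k = -6232 (k = -6063 - 169 = -6232)
(I(U(26), G) - 418739)/(k + 344390) = (-130*(-19) - 418739)/(-6232 + 344390) = (2470 - 418739)/338158 = -416269*1/338158 = -416269/338158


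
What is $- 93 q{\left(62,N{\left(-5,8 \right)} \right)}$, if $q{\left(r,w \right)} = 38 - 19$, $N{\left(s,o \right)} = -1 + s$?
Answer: $-1767$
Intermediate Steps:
$q{\left(r,w \right)} = 19$
$- 93 q{\left(62,N{\left(-5,8 \right)} \right)} = \left(-93\right) 19 = -1767$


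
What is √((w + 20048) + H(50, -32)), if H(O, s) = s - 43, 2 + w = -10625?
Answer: √9346 ≈ 96.675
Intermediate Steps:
w = -10627 (w = -2 - 10625 = -10627)
H(O, s) = -43 + s
√((w + 20048) + H(50, -32)) = √((-10627 + 20048) + (-43 - 32)) = √(9421 - 75) = √9346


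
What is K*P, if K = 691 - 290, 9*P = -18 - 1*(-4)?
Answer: -5614/9 ≈ -623.78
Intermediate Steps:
P = -14/9 (P = (-18 - 1*(-4))/9 = (-18 + 4)/9 = (⅑)*(-14) = -14/9 ≈ -1.5556)
K = 401
K*P = 401*(-14/9) = -5614/9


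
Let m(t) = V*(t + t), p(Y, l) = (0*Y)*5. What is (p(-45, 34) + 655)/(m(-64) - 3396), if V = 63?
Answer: -131/2292 ≈ -0.057155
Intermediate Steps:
p(Y, l) = 0 (p(Y, l) = 0*5 = 0)
m(t) = 126*t (m(t) = 63*(t + t) = 63*(2*t) = 126*t)
(p(-45, 34) + 655)/(m(-64) - 3396) = (0 + 655)/(126*(-64) - 3396) = 655/(-8064 - 3396) = 655/(-11460) = 655*(-1/11460) = -131/2292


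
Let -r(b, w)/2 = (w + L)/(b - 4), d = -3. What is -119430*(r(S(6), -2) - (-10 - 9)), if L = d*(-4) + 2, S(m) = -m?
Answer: -2555802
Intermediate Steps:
L = 14 (L = -3*(-4) + 2 = 12 + 2 = 14)
r(b, w) = -2*(14 + w)/(-4 + b) (r(b, w) = -2*(w + 14)/(b - 4) = -2*(14 + w)/(-4 + b))
-119430*(r(S(6), -2) - (-10 - 9)) = -119430*(2*(-14 - 1*(-2))/(-4 - 1*6) - (-10 - 9)) = -119430*(2*(-14 + 2)/(-4 - 6) - 1*(-19)) = -119430*(2*(-12)/(-10) + 19) = -119430*(2*(-⅒)*(-12) + 19) = -119430*(12/5 + 19) = -119430*107/5 = -2555802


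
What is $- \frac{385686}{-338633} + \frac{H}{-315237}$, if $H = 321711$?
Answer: $\frac{324116321}{2737170539} \approx 0.11841$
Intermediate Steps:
$- \frac{385686}{-338633} + \frac{H}{-315237} = - \frac{385686}{-338633} + \frac{321711}{-315237} = \left(-385686\right) \left(- \frac{1}{338633}\right) + 321711 \left(- \frac{1}{315237}\right) = \frac{385686}{338633} - \frac{8249}{8083} = \frac{324116321}{2737170539}$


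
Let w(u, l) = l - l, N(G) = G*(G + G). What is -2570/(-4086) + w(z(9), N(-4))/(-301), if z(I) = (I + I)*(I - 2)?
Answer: 1285/2043 ≈ 0.62898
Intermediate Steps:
N(G) = 2*G² (N(G) = G*(2*G) = 2*G²)
z(I) = 2*I*(-2 + I) (z(I) = (2*I)*(-2 + I) = 2*I*(-2 + I))
w(u, l) = 0
-2570/(-4086) + w(z(9), N(-4))/(-301) = -2570/(-4086) + 0/(-301) = -2570*(-1/4086) + 0*(-1/301) = 1285/2043 + 0 = 1285/2043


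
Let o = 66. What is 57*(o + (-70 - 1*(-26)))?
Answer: 1254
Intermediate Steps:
57*(o + (-70 - 1*(-26))) = 57*(66 + (-70 - 1*(-26))) = 57*(66 + (-70 + 26)) = 57*(66 - 44) = 57*22 = 1254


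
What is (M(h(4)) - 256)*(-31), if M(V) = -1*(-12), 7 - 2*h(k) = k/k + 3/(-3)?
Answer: 7564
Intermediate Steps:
h(k) = 7/2 (h(k) = 7/2 - (k/k + 3/(-3))/2 = 7/2 - (1 + 3*(-1/3))/2 = 7/2 - (1 - 1)/2 = 7/2 - 1/2*0 = 7/2 + 0 = 7/2)
M(V) = 12
(M(h(4)) - 256)*(-31) = (12 - 256)*(-31) = -244*(-31) = 7564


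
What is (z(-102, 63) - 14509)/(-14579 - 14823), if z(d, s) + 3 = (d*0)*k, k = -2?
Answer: 7256/14701 ≈ 0.49357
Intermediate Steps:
z(d, s) = -3 (z(d, s) = -3 + (d*0)*(-2) = -3 + 0*(-2) = -3 + 0 = -3)
(z(-102, 63) - 14509)/(-14579 - 14823) = (-3 - 14509)/(-14579 - 14823) = -14512/(-29402) = -14512*(-1/29402) = 7256/14701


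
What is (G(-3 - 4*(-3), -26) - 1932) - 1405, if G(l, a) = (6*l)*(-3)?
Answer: -3499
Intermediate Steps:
G(l, a) = -18*l
(G(-3 - 4*(-3), -26) - 1932) - 1405 = (-18*(-3 - 4*(-3)) - 1932) - 1405 = (-18*(-3 + 12) - 1932) - 1405 = (-18*9 - 1932) - 1405 = (-162 - 1932) - 1405 = -2094 - 1405 = -3499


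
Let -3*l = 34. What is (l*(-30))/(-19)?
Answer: -340/19 ≈ -17.895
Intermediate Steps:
l = -34/3 (l = -1/3*34 = -34/3 ≈ -11.333)
(l*(-30))/(-19) = -34/3*(-30)/(-19) = 340*(-1/19) = -340/19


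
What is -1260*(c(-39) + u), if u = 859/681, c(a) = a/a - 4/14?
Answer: -565080/227 ≈ -2489.3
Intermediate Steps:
c(a) = 5/7 (c(a) = 1 - 4*1/14 = 1 - 2/7 = 5/7)
u = 859/681 (u = 859*(1/681) = 859/681 ≈ 1.2614)
-1260*(c(-39) + u) = -1260*(5/7 + 859/681) = -1260*9418/4767 = -565080/227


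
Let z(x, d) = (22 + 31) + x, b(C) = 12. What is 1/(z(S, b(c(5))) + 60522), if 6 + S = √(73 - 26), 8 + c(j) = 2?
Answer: 60569/3668603714 - √47/3668603714 ≈ 1.6508e-5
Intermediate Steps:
c(j) = -6 (c(j) = -8 + 2 = -6)
S = -6 + √47 (S = -6 + √(73 - 26) = -6 + √47 ≈ 0.85565)
z(x, d) = 53 + x
1/(z(S, b(c(5))) + 60522) = 1/((53 + (-6 + √47)) + 60522) = 1/((47 + √47) + 60522) = 1/(60569 + √47)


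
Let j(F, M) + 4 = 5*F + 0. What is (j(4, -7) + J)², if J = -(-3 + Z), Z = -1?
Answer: 400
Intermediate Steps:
J = 4 (J = -(-3 - 1) = -1*(-4) = 4)
j(F, M) = -4 + 5*F (j(F, M) = -4 + (5*F + 0) = -4 + 5*F)
(j(4, -7) + J)² = ((-4 + 5*4) + 4)² = ((-4 + 20) + 4)² = (16 + 4)² = 20² = 400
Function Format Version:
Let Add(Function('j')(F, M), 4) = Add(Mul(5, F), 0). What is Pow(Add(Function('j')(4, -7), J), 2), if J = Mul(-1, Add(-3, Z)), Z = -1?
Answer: 400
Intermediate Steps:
J = 4 (J = Mul(-1, Add(-3, -1)) = Mul(-1, -4) = 4)
Function('j')(F, M) = Add(-4, Mul(5, F)) (Function('j')(F, M) = Add(-4, Add(Mul(5, F), 0)) = Add(-4, Mul(5, F)))
Pow(Add(Function('j')(4, -7), J), 2) = Pow(Add(Add(-4, Mul(5, 4)), 4), 2) = Pow(Add(Add(-4, 20), 4), 2) = Pow(Add(16, 4), 2) = Pow(20, 2) = 400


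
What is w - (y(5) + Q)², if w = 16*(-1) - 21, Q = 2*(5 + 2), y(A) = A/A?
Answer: -262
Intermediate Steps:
y(A) = 1
Q = 14 (Q = 2*7 = 14)
w = -37 (w = -16 - 21 = -37)
w - (y(5) + Q)² = -37 - (1 + 14)² = -37 - 1*15² = -37 - 1*225 = -37 - 225 = -262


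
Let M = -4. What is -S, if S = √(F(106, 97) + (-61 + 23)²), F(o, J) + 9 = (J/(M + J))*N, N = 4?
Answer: -√12447399/93 ≈ -37.936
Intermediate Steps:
F(o, J) = -9 + 4*J/(-4 + J) (F(o, J) = -9 + (J/(-4 + J))*4 = -9 + 4*J/(-4 + J))
S = √12447399/93 (S = √((36 - 5*97)/(-4 + 97) + (-61 + 23)²) = √((36 - 485)/93 + (-38)²) = √((1/93)*(-449) + 1444) = √(-449/93 + 1444) = √(133843/93) = √12447399/93 ≈ 37.936)
-S = -√12447399/93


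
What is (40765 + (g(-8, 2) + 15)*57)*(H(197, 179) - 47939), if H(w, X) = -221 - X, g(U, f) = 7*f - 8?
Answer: -2028401118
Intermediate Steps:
g(U, f) = -8 + 7*f
(40765 + (g(-8, 2) + 15)*57)*(H(197, 179) - 47939) = (40765 + ((-8 + 7*2) + 15)*57)*((-221 - 1*179) - 47939) = (40765 + ((-8 + 14) + 15)*57)*((-221 - 179) - 47939) = (40765 + (6 + 15)*57)*(-400 - 47939) = (40765 + 21*57)*(-48339) = (40765 + 1197)*(-48339) = 41962*(-48339) = -2028401118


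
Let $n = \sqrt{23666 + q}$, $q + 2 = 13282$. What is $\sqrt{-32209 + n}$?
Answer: $\sqrt{-32209 + 7 \sqrt{754}} \approx 178.93 i$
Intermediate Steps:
$q = 13280$ ($q = -2 + 13282 = 13280$)
$n = 7 \sqrt{754}$ ($n = \sqrt{23666 + 13280} = \sqrt{36946} = 7 \sqrt{754} \approx 192.21$)
$\sqrt{-32209 + n} = \sqrt{-32209 + 7 \sqrt{754}}$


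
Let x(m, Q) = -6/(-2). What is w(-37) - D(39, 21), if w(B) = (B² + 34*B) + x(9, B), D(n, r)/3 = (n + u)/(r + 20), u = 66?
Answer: 4359/41 ≈ 106.32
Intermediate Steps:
x(m, Q) = 3 (x(m, Q) = -6*(-½) = 3)
D(n, r) = 3*(66 + n)/(20 + r) (D(n, r) = 3*((n + 66)/(r + 20)) = 3*((66 + n)/(20 + r)) = 3*(66 + n)/(20 + r))
w(B) = 3 + B² + 34*B (w(B) = (B² + 34*B) + 3 = 3 + B² + 34*B)
w(-37) - D(39, 21) = (3 + (-37)² + 34*(-37)) - 3*(66 + 39)/(20 + 21) = (3 + 1369 - 1258) - 3*105/41 = 114 - 3*105/41 = 114 - 1*315/41 = 114 - 315/41 = 4359/41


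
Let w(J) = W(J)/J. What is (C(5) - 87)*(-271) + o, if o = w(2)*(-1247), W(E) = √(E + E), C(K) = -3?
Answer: 23143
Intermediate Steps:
W(E) = √2*√E (W(E) = √(2*E) = √2*√E)
w(J) = √2/√J (w(J) = (√2*√J)/J = √2/√J)
o = -1247 (o = (√2/√2)*(-1247) = (√2*(√2/2))*(-1247) = 1*(-1247) = -1247)
(C(5) - 87)*(-271) + o = (-3 - 87)*(-271) - 1247 = -90*(-271) - 1247 = 24390 - 1247 = 23143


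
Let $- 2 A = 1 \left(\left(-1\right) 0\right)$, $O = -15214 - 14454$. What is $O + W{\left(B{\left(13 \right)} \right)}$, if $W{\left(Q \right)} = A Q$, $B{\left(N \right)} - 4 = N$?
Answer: $-29668$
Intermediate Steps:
$B{\left(N \right)} = 4 + N$
$O = -29668$
$A = 0$ ($A = - \frac{1 \left(\left(-1\right) 0\right)}{2} = - \frac{1 \cdot 0}{2} = \left(- \frac{1}{2}\right) 0 = 0$)
$W{\left(Q \right)} = 0$ ($W{\left(Q \right)} = 0 Q = 0$)
$O + W{\left(B{\left(13 \right)} \right)} = -29668 + 0 = -29668$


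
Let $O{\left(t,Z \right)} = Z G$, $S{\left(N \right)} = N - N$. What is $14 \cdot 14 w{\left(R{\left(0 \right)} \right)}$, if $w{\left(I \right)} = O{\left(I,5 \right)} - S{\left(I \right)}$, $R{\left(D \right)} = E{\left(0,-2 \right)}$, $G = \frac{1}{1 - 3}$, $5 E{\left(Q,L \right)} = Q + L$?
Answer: $-490$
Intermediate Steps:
$S{\left(N \right)} = 0$
$E{\left(Q,L \right)} = \frac{L}{5} + \frac{Q}{5}$ ($E{\left(Q,L \right)} = \frac{Q + L}{5} = \frac{L + Q}{5} = \frac{L}{5} + \frac{Q}{5}$)
$G = - \frac{1}{2}$ ($G = \frac{1}{-2} = - \frac{1}{2} \approx -0.5$)
$R{\left(D \right)} = - \frac{2}{5}$ ($R{\left(D \right)} = \frac{1}{5} \left(-2\right) + \frac{1}{5} \cdot 0 = - \frac{2}{5} + 0 = - \frac{2}{5}$)
$O{\left(t,Z \right)} = - \frac{Z}{2}$ ($O{\left(t,Z \right)} = Z \left(- \frac{1}{2}\right) = - \frac{Z}{2}$)
$w{\left(I \right)} = - \frac{5}{2}$ ($w{\left(I \right)} = \left(- \frac{1}{2}\right) 5 - 0 = - \frac{5}{2} + 0 = - \frac{5}{2}$)
$14 \cdot 14 w{\left(R{\left(0 \right)} \right)} = 14 \cdot 14 \left(- \frac{5}{2}\right) = 196 \left(- \frac{5}{2}\right) = -490$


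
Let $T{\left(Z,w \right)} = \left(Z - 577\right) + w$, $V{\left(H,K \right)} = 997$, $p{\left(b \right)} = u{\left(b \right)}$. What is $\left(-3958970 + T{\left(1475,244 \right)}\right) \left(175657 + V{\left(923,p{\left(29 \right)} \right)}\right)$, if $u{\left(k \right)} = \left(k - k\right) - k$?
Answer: $-699166147512$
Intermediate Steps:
$u{\left(k \right)} = - k$ ($u{\left(k \right)} = 0 - k = - k$)
$p{\left(b \right)} = - b$
$T{\left(Z,w \right)} = -577 + Z + w$ ($T{\left(Z,w \right)} = \left(-577 + Z\right) + w = -577 + Z + w$)
$\left(-3958970 + T{\left(1475,244 \right)}\right) \left(175657 + V{\left(923,p{\left(29 \right)} \right)}\right) = \left(-3958970 + \left(-577 + 1475 + 244\right)\right) \left(175657 + 997\right) = \left(-3958970 + 1142\right) 176654 = \left(-3957828\right) 176654 = -699166147512$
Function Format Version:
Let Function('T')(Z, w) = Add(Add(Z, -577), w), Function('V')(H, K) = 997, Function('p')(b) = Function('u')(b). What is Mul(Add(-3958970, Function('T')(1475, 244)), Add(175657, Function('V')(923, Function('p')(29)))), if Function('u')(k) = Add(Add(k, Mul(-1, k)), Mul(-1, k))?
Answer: -699166147512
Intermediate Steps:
Function('u')(k) = Mul(-1, k) (Function('u')(k) = Add(0, Mul(-1, k)) = Mul(-1, k))
Function('p')(b) = Mul(-1, b)
Function('T')(Z, w) = Add(-577, Z, w) (Function('T')(Z, w) = Add(Add(-577, Z), w) = Add(-577, Z, w))
Mul(Add(-3958970, Function('T')(1475, 244)), Add(175657, Function('V')(923, Function('p')(29)))) = Mul(Add(-3958970, Add(-577, 1475, 244)), Add(175657, 997)) = Mul(Add(-3958970, 1142), 176654) = Mul(-3957828, 176654) = -699166147512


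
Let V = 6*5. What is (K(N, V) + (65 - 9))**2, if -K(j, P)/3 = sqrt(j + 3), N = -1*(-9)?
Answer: 3244 - 672*sqrt(3) ≈ 2080.1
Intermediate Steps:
V = 30
N = 9
K(j, P) = -3*sqrt(3 + j) (K(j, P) = -3*sqrt(j + 3) = -3*sqrt(3 + j))
(K(N, V) + (65 - 9))**2 = (-3*sqrt(3 + 9) + (65 - 9))**2 = (-6*sqrt(3) + 56)**2 = (56 - 6*sqrt(3))**2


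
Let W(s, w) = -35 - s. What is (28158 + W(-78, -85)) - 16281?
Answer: 11920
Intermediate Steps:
(28158 + W(-78, -85)) - 16281 = (28158 + (-35 - 1*(-78))) - 16281 = (28158 + (-35 + 78)) - 16281 = (28158 + 43) - 16281 = 28201 - 16281 = 11920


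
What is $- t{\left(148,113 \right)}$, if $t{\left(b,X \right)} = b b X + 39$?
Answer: $-2475191$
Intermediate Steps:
$t{\left(b,X \right)} = 39 + X b^{2}$ ($t{\left(b,X \right)} = b^{2} X + 39 = X b^{2} + 39 = 39 + X b^{2}$)
$- t{\left(148,113 \right)} = - (39 + 113 \cdot 148^{2}) = - (39 + 113 \cdot 21904) = - (39 + 2475152) = \left(-1\right) 2475191 = -2475191$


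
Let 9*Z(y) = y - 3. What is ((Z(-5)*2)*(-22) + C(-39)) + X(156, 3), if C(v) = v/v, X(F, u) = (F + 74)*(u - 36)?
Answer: -67949/9 ≈ -7549.9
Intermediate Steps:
X(F, u) = (-36 + u)*(74 + F) (X(F, u) = (74 + F)*(-36 + u) = (-36 + u)*(74 + F))
Z(y) = -1/3 + y/9 (Z(y) = (y - 3)/9 = (-3 + y)/9 = -1/3 + y/9)
C(v) = 1
((Z(-5)*2)*(-22) + C(-39)) + X(156, 3) = (((-1/3 + (1/9)*(-5))*2)*(-22) + 1) + (-2664 - 36*156 + 74*3 + 156*3) = (((-1/3 - 5/9)*2)*(-22) + 1) + (-2664 - 5616 + 222 + 468) = (-8/9*2*(-22) + 1) - 7590 = (-16/9*(-22) + 1) - 7590 = (352/9 + 1) - 7590 = 361/9 - 7590 = -67949/9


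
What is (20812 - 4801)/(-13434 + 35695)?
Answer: 16011/22261 ≈ 0.71924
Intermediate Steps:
(20812 - 4801)/(-13434 + 35695) = 16011/22261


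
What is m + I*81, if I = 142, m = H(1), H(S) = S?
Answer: 11503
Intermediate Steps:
m = 1
m + I*81 = 1 + 142*81 = 1 + 11502 = 11503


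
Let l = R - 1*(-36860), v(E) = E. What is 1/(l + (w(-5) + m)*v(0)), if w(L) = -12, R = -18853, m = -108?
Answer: 1/18007 ≈ 5.5534e-5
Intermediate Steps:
l = 18007 (l = -18853 - 1*(-36860) = -18853 + 36860 = 18007)
1/(l + (w(-5) + m)*v(0)) = 1/(18007 + (-12 - 108)*0) = 1/(18007 - 120*0) = 1/(18007 + 0) = 1/18007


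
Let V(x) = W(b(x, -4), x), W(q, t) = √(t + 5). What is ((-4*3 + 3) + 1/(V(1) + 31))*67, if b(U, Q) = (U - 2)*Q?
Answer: -573788/955 - 67*√6/955 ≈ -601.00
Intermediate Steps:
b(U, Q) = Q*(-2 + U) (b(U, Q) = (-2 + U)*Q = Q*(-2 + U))
W(q, t) = √(5 + t)
V(x) = √(5 + x)
((-4*3 + 3) + 1/(V(1) + 31))*67 = ((-4*3 + 3) + 1/(√(5 + 1) + 31))*67 = ((-12 + 3) + 1/(√6 + 31))*67 = (-9 + 1/(31 + √6))*67 = -603 + 67/(31 + √6)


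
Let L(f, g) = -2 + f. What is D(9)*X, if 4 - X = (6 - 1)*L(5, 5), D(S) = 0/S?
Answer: 0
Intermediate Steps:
D(S) = 0
X = -11 (X = 4 - (6 - 1)*(-2 + 5) = 4 - 5*3 = 4 - 1*15 = 4 - 15 = -11)
D(9)*X = 0*(-11) = 0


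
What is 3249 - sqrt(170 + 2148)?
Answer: 3249 - sqrt(2318) ≈ 3200.9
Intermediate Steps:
3249 - sqrt(170 + 2148) = 3249 - sqrt(2318)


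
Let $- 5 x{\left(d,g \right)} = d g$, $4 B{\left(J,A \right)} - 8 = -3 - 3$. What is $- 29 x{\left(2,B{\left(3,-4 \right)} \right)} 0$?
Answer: $0$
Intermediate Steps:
$B{\left(J,A \right)} = \frac{1}{2}$ ($B{\left(J,A \right)} = 2 + \frac{-3 - 3}{4} = 2 + \frac{1}{4} \left(-6\right) = 2 - \frac{3}{2} = \frac{1}{2}$)
$x{\left(d,g \right)} = - \frac{d g}{5}$
$- 29 x{\left(2,B{\left(3,-4 \right)} \right)} 0 = - 29 \left(\left(- \frac{1}{5}\right) 2 \cdot \frac{1}{2}\right) 0 = \left(-29\right) \left(- \frac{1}{5}\right) 0 = \frac{29}{5} \cdot 0 = 0$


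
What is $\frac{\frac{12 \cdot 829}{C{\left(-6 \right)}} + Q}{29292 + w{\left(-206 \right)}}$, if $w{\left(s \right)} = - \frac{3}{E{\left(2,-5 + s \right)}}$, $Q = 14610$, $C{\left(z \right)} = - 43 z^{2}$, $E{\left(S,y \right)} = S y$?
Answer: $\frac{794989342}{1594598283} \approx 0.49855$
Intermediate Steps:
$w{\left(s \right)} = - \frac{3}{-10 + 2 s}$ ($w{\left(s \right)} = - \frac{3}{2 \left(-5 + s\right)} = - \frac{3}{-10 + 2 s}$)
$\frac{\frac{12 \cdot 829}{C{\left(-6 \right)}} + Q}{29292 + w{\left(-206 \right)}} = \frac{\frac{12 \cdot 829}{\left(-43\right) \left(-6\right)^{2}} + 14610}{29292 - \frac{3}{-10 + 2 \left(-206\right)}} = \frac{\frac{9948}{\left(-43\right) 36} + 14610}{29292 - \frac{3}{-10 - 412}} = \frac{\frac{9948}{-1548} + 14610}{29292 - \frac{3}{-422}} = \frac{9948 \left(- \frac{1}{1548}\right) + 14610}{29292 - - \frac{3}{422}} = \frac{- \frac{829}{129} + 14610}{29292 + \frac{3}{422}} = \frac{1883861}{129 \cdot \frac{12361227}{422}} = \frac{1883861}{129} \cdot \frac{422}{12361227} = \frac{794989342}{1594598283}$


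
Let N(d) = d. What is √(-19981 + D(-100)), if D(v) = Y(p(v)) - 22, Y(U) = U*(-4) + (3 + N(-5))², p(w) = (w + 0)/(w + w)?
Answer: I*√20001 ≈ 141.42*I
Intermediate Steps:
p(w) = ½ (p(w) = w/((2*w)) = w*(1/(2*w)) = ½)
Y(U) = 4 - 4*U (Y(U) = U*(-4) + (3 - 5)² = -4*U + (-2)² = -4*U + 4 = 4 - 4*U)
D(v) = -20 (D(v) = (4 - 4*½) - 22 = (4 - 2) - 22 = 2 - 22 = -20)
√(-19981 + D(-100)) = √(-19981 - 20) = √(-20001) = I*√20001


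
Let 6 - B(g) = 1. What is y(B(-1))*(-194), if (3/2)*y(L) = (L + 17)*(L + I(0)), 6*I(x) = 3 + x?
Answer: -46948/3 ≈ -15649.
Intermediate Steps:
I(x) = ½ + x/6 (I(x) = (3 + x)/6 = ½ + x/6)
B(g) = 5 (B(g) = 6 - 1*1 = 6 - 1 = 5)
y(L) = 2*(½ + L)*(17 + L)/3 (y(L) = 2*((L + 17)*(L + (½ + (⅙)*0)))/3 = 2*((17 + L)*(L + (½ + 0)))/3 = 2*((17 + L)*(L + ½))/3 = 2*((17 + L)*(½ + L))/3 = 2*((½ + L)*(17 + L))/3 = 2*(½ + L)*(17 + L)/3)
y(B(-1))*(-194) = (17/3 + (⅔)*5² + (35/3)*5)*(-194) = (17/3 + (⅔)*25 + 175/3)*(-194) = (17/3 + 50/3 + 175/3)*(-194) = (242/3)*(-194) = -46948/3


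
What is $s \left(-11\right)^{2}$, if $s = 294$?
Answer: $35574$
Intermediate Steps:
$s \left(-11\right)^{2} = 294 \left(-11\right)^{2} = 294 \cdot 121 = 35574$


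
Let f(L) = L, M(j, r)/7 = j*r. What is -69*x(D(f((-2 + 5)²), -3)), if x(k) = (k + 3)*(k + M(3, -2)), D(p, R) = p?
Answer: 27324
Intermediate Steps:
M(j, r) = 7*j*r (M(j, r) = 7*(j*r) = 7*j*r)
x(k) = (-42 + k)*(3 + k) (x(k) = (k + 3)*(k + 7*3*(-2)) = (3 + k)*(k - 42) = (3 + k)*(-42 + k) = (-42 + k)*(3 + k))
-69*x(D(f((-2 + 5)²), -3)) = -69*(-126 + ((-2 + 5)²)² - 39*(-2 + 5)²) = -69*(-126 + (3²)² - 39*3²) = -69*(-126 + 9² - 39*9) = -69*(-126 + 81 - 351) = -69*(-396) = 27324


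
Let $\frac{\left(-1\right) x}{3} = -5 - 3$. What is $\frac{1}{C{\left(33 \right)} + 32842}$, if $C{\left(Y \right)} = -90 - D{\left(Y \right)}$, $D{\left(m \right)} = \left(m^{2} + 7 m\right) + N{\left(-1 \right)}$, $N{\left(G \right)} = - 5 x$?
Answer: $\frac{1}{31552} \approx 3.1694 \cdot 10^{-5}$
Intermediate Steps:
$x = 24$ ($x = - 3 \left(-5 - 3\right) = \left(-3\right) \left(-8\right) = 24$)
$N{\left(G \right)} = -120$ ($N{\left(G \right)} = \left(-5\right) 24 = -120$)
$D{\left(m \right)} = -120 + m^{2} + 7 m$ ($D{\left(m \right)} = \left(m^{2} + 7 m\right) - 120 = -120 + m^{2} + 7 m$)
$C{\left(Y \right)} = 30 - Y^{2} - 7 Y$ ($C{\left(Y \right)} = -90 - \left(-120 + Y^{2} + 7 Y\right) = 30 - Y^{2} - 7 Y$)
$\frac{1}{C{\left(33 \right)} + 32842} = \frac{1}{\left(30 - 33^{2} - 231\right) + 32842} = \frac{1}{\left(30 - 1089 - 231\right) + 32842} = \frac{1}{-1290 + 32842} = \frac{1}{31552}$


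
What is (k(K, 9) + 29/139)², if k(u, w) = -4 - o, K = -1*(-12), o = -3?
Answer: 12100/19321 ≈ 0.62626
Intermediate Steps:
K = 12
k(u, w) = -1 (k(u, w) = -4 - 1*(-3) = -4 + 3 = -1)
(k(K, 9) + 29/139)² = (-1 + 29/139)² = (-110/139)² = 12100/19321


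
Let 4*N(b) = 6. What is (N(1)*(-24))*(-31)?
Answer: 1116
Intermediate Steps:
N(b) = 3/2 (N(b) = (¼)*6 = 3/2)
(N(1)*(-24))*(-31) = ((3/2)*(-24))*(-31) = -36*(-31) = 1116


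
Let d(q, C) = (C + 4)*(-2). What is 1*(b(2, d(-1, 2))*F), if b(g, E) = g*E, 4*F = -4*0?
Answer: 0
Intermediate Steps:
F = 0 (F = (-4*0)/4 = (1/4)*0 = 0)
d(q, C) = -8 - 2*C (d(q, C) = (4 + C)*(-2) = -8 - 2*C)
b(g, E) = E*g
1*(b(2, d(-1, 2))*F) = 1*(((-8 - 2*2)*2)*0) = 1*(((-8 - 4)*2)*0) = 1*(-12*2*0) = 1*(-24*0) = 1*0 = 0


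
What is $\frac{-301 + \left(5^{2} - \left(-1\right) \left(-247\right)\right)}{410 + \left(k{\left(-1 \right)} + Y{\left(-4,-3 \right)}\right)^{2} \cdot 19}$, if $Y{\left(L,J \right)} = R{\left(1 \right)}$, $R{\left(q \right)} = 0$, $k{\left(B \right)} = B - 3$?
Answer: $- \frac{523}{714} \approx -0.73249$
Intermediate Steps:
$k{\left(B \right)} = -3 + B$
$Y{\left(L,J \right)} = 0$
$\frac{-301 + \left(5^{2} - \left(-1\right) \left(-247\right)\right)}{410 + \left(k{\left(-1 \right)} + Y{\left(-4,-3 \right)}\right)^{2} \cdot 19} = \frac{-301 + \left(5^{2} - \left(-1\right) \left(-247\right)\right)}{410 + \left(\left(-3 - 1\right) + 0\right)^{2} \cdot 19} = \frac{-301 + \left(25 - 247\right)}{410 + \left(-4 + 0\right)^{2} \cdot 19} = \frac{-301 + \left(25 - 247\right)}{410 + \left(-4\right)^{2} \cdot 19} = \frac{-301 - 222}{410 + 16 \cdot 19} = - \frac{523}{410 + 304} = - \frac{523}{714}$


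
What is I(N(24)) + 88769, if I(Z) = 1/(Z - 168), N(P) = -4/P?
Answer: 89567915/1009 ≈ 88769.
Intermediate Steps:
I(Z) = 1/(-168 + Z)
I(N(24)) + 88769 = 1/(-168 - 4/24) + 88769 = 1/(-168 - 4*1/24) + 88769 = 1/(-168 - ⅙) + 88769 = 1/(-1009/6) + 88769 = -6/1009 + 88769 = 89567915/1009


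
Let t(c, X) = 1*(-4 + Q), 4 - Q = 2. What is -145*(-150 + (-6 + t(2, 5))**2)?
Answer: 12470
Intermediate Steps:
Q = 2 (Q = 4 - 1*2 = 4 - 2 = 2)
t(c, X) = -2 (t(c, X) = 1*(-4 + 2) = 1*(-2) = -2)
-145*(-150 + (-6 + t(2, 5))**2) = -145*(-150 + (-6 - 2)**2) = -145*(-150 + (-8)**2) = -145*(-150 + 64) = -145*(-86) = 12470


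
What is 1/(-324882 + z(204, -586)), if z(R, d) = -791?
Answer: -1/325673 ≈ -3.0706e-6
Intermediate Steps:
1/(-324882 + z(204, -586)) = 1/(-324882 - 791) = 1/(-325673) = -1/325673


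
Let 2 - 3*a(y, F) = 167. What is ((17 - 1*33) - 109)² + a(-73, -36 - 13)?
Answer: 15570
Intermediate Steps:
a(y, F) = -55 (a(y, F) = ⅔ - ⅓*167 = ⅔ - 167/3 = -55)
((17 - 1*33) - 109)² + a(-73, -36 - 13) = ((17 - 1*33) - 109)² - 55 = ((17 - 33) - 109)² - 55 = (-16 - 109)² - 55 = (-125)² - 55 = 15625 - 55 = 15570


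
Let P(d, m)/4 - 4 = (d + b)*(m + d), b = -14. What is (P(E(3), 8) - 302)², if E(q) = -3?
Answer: 391876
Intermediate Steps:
P(d, m) = 16 + 4*(-14 + d)*(d + m) (P(d, m) = 16 + 4*((d - 14)*(m + d)) = 16 + 4*((-14 + d)*(d + m)) = 16 + 4*(-14 + d)*(d + m))
(P(E(3), 8) - 302)² = ((16 - 56*(-3) - 56*8 + 4*(-3)² + 4*(-3)*8) - 302)² = ((16 + 168 - 448 + 4*9 - 96) - 302)² = ((16 + 168 - 448 + 36 - 96) - 302)² = (-324 - 302)² = (-626)² = 391876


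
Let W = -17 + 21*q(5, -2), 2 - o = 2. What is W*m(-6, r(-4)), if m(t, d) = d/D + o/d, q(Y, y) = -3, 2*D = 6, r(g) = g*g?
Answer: -1280/3 ≈ -426.67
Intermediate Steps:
r(g) = g**2
D = 3 (D = (1/2)*6 = 3)
o = 0 (o = 2 - 1*2 = 2 - 2 = 0)
m(t, d) = d/3 (m(t, d) = d/3 + 0/d = d*(1/3) + 0 = d/3 + 0 = d/3)
W = -80 (W = -17 + 21*(-3) = -17 - 63 = -80)
W*m(-6, r(-4)) = -80*(-4)**2/3 = -80*16/3 = -1280/3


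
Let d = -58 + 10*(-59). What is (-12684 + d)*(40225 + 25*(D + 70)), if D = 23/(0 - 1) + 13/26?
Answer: -552111450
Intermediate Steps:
D = -45/2 (D = 23/(-1) + 13*(1/26) = 23*(-1) + ½ = -23 + ½ = -45/2 ≈ -22.500)
d = -648 (d = -58 - 590 = -648)
(-12684 + d)*(40225 + 25*(D + 70)) = (-12684 - 648)*(40225 + 25*(-45/2 + 70)) = -13332*(40225 + 25*(95/2)) = -13332*(40225 + 2375/2) = -13332*82825/2 = -552111450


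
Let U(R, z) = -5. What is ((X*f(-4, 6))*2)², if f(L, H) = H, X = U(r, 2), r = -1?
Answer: 3600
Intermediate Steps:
X = -5
((X*f(-4, 6))*2)² = (-5*6*2)² = (-30*2)² = (-60)² = 3600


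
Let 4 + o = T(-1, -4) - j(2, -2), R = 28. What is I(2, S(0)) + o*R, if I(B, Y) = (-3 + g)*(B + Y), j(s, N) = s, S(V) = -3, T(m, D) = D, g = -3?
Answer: -274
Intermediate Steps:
I(B, Y) = -6*B - 6*Y (I(B, Y) = (-3 - 3)*(B + Y) = -6*(B + Y) = -6*B - 6*Y)
o = -10 (o = -4 + (-4 - 1*2) = -4 + (-4 - 2) = -4 - 6 = -10)
I(2, S(0)) + o*R = (-6*2 - 6*(-3)) - 10*28 = (-12 + 18) - 280 = 6 - 280 = -274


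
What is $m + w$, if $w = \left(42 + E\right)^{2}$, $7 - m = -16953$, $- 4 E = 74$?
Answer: $\frac{70049}{4} \approx 17512.0$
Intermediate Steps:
$E = - \frac{37}{2}$ ($E = \left(- \frac{1}{4}\right) 74 = - \frac{37}{2} \approx -18.5$)
$m = 16960$ ($m = 7 - -16953 = 7 + 16953 = 16960$)
$w = \frac{2209}{4}$ ($w = \left(42 - \frac{37}{2}\right)^{2} = \left(\frac{47}{2}\right)^{2} = \frac{2209}{4} \approx 552.25$)
$m + w = 16960 + \frac{2209}{4} = \frac{70049}{4}$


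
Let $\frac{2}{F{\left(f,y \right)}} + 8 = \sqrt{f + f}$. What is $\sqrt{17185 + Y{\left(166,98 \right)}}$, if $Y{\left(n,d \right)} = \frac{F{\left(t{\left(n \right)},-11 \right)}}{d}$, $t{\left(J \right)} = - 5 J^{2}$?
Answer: $\frac{\sqrt{2} \sqrt{\frac{6736519 - 139782790 i \sqrt{10}}{4 - 83 i \sqrt{10}}}}{14} \approx 131.09 - 1.4825 \cdot 10^{-7} i$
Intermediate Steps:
$F{\left(f,y \right)} = \frac{2}{-8 + \sqrt{2} \sqrt{f}}$ ($F{\left(f,y \right)} = \frac{2}{-8 + \sqrt{f + f}} = \frac{2}{-8 + \sqrt{2 f}} = \frac{2}{-8 + \sqrt{2} \sqrt{f}}$)
$Y{\left(n,d \right)} = \frac{2}{d \left(-8 + \sqrt{10} \sqrt{- n^{2}}\right)}$ ($Y{\left(n,d \right)} = \frac{2 \frac{1}{-8 + \sqrt{2} \sqrt{- 5 n^{2}}}}{d} = \frac{2 \frac{1}{-8 + \sqrt{2} \sqrt{5} \sqrt{- n^{2}}}}{d} = \frac{2 \frac{1}{-8 + \sqrt{10} \sqrt{- n^{2}}}}{d} = \frac{2}{d \left(-8 + \sqrt{10} \sqrt{- n^{2}}\right)}$)
$\sqrt{17185 + Y{\left(166,98 \right)}} = \sqrt{17185 + \frac{2}{98 \left(-8 + \sqrt{10} \sqrt{- 166^{2}}\right)}} = \sqrt{17185 + 2 \cdot \frac{1}{98} \frac{1}{-8 + \sqrt{10} \sqrt{\left(-1\right) 27556}}} = \sqrt{17185 + 2 \cdot \frac{1}{98} \frac{1}{-8 + \sqrt{10} \sqrt{-27556}}} = \sqrt{17185 + 2 \cdot \frac{1}{98} \frac{1}{-8 + \sqrt{10} \cdot 166 i}} = \sqrt{17185 + 2 \cdot \frac{1}{98} \frac{1}{-8 + 166 i \sqrt{10}}} = \sqrt{17185 + \frac{1}{49 \left(-8 + 166 i \sqrt{10}\right)}}$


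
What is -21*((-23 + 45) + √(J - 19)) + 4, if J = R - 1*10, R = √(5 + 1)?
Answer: -458 - 21*I*√(29 - √6) ≈ -458.0 - 108.21*I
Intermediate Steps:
R = √6 ≈ 2.4495
J = -10 + √6 (J = √6 - 1*10 = √6 - 10 = -10 + √6 ≈ -7.5505)
-21*((-23 + 45) + √(J - 19)) + 4 = -21*((-23 + 45) + √((-10 + √6) - 19)) + 4 = -21*(22 + √(-29 + √6)) + 4 = (-462 - 21*√(-29 + √6)) + 4 = -458 - 21*√(-29 + √6)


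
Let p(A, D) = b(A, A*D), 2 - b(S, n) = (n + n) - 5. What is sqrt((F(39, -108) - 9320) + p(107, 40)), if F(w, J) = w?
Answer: I*sqrt(17834) ≈ 133.54*I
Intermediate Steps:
b(S, n) = 7 - 2*n (b(S, n) = 2 - ((n + n) - 5) = 2 - (2*n - 5) = 2 - (-5 + 2*n) = 2 + (5 - 2*n) = 7 - 2*n)
p(A, D) = 7 - 2*A*D
sqrt((F(39, -108) - 9320) + p(107, 40)) = sqrt((39 - 9320) + (7 - 2*107*40)) = sqrt(-9281 + (7 - 8560)) = sqrt(-9281 - 8553) = sqrt(-17834) = I*sqrt(17834)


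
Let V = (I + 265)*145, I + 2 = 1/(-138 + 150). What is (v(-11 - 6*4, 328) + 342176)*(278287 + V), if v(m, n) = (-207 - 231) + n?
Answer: 216482682299/2 ≈ 1.0824e+11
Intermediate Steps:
I = -23/12 (I = -2 + 1/(-138 + 150) = -2 + 1/12 = -23/12 ≈ -1.9167)
v(m, n) = -438 + n
V = 457765/12 (V = (-23/12 + 265)*145 = (3157/12)*145 = 457765/12 ≈ 38147.)
(v(-11 - 6*4, 328) + 342176)*(278287 + V) = ((-438 + 328) + 342176)*(278287 + 457765/12) = (-110 + 342176)*(3797209/12) = 342066*(3797209/12) = 216482682299/2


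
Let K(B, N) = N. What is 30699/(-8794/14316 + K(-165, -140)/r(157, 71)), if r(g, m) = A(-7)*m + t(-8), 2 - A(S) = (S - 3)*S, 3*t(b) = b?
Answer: -796130490366/15178741 ≈ -52450.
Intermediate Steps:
t(b) = b/3
A(S) = 2 - S*(-3 + S) (A(S) = 2 - (S - 3)*S = 2 - (-3 + S)*S = 2 - S*(-3 + S))
r(g, m) = -8/3 - 68*m (r(g, m) = (2 - 1*(-7)² + 3*(-7))*m + (⅓)*(-8) = (2 - 1*49 - 21)*m - 8/3 = (2 - 49 - 21)*m - 8/3 = -68*m - 8/3 = -8/3 - 68*m)
30699/(-8794/14316 + K(-165, -140)/r(157, 71)) = 30699/(-8794/14316 - 140/(-8/3 - 68*71)) = 30699/(-8794*1/14316 - 140/(-8/3 - 4828)) = 30699/(-4397/7158 - 140/(-14492/3)) = 30699/(-4397/7158 - 140*(-3/14492)) = 30699/(-4397/7158 + 105/3623) = 30699/(-15178741/25933434) = 30699*(-25933434/15178741) = -796130490366/15178741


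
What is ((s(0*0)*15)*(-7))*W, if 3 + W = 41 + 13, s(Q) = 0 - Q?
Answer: 0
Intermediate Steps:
s(Q) = -Q
W = 51 (W = -3 + (41 + 13) = -3 + 54 = 51)
((s(0*0)*15)*(-7))*W = ((-0*0*15)*(-7))*51 = ((-1*0*15)*(-7))*51 = ((0*15)*(-7))*51 = (0*(-7))*51 = 0*51 = 0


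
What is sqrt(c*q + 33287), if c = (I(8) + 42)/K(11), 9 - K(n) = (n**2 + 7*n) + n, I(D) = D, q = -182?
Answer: sqrt(133330)/2 ≈ 182.57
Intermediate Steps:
K(n) = 9 - n**2 - 8*n (K(n) = 9 - ((n**2 + 7*n) + n) = 9 - (n**2 + 8*n) = 9 + (-n**2 - 8*n) = 9 - n**2 - 8*n)
c = -1/4 (c = (8 + 42)/(9 - 1*11**2 - 8*11) = 50/(9 - 1*121 - 88) = 50/(9 - 121 - 88) = 50/(-200) = 50*(-1/200) = -1/4 ≈ -0.25000)
sqrt(c*q + 33287) = sqrt(-1/4*(-182) + 33287) = sqrt(91/2 + 33287) = sqrt(66665/2) = sqrt(133330)/2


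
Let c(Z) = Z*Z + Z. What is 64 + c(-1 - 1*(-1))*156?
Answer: 64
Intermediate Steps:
c(Z) = Z + Z**2 (c(Z) = Z**2 + Z = Z + Z**2)
64 + c(-1 - 1*(-1))*156 = 64 + ((-1 - 1*(-1))*(1 + (-1 - 1*(-1))))*156 = 64 + ((-1 + 1)*(1 + (-1 + 1)))*156 = 64 + (0*(1 + 0))*156 = 64 + (0*1)*156 = 64 + 0*156 = 64 + 0 = 64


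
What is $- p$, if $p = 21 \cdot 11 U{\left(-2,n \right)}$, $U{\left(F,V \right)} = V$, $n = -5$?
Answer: $1155$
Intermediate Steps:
$p = -1155$ ($p = 21 \cdot 11 \left(-5\right) = 231 \left(-5\right) = -1155$)
$- p = \left(-1\right) \left(-1155\right) = 1155$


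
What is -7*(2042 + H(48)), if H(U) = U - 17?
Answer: -14511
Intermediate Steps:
H(U) = -17 + U
-7*(2042 + H(48)) = -7*(2042 + (-17 + 48)) = -7*(2042 + 31) = -7*2073 = -14511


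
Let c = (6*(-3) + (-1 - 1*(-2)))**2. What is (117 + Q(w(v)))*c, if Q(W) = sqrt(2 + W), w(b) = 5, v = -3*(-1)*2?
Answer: 33813 + 289*sqrt(7) ≈ 34578.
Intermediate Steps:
v = 6 (v = 3*2 = 6)
c = 289 (c = (-18 + (-1 + 2))**2 = (-18 + 1)**2 = (-17)**2 = 289)
(117 + Q(w(v)))*c = (117 + sqrt(2 + 5))*289 = (117 + sqrt(7))*289 = 33813 + 289*sqrt(7)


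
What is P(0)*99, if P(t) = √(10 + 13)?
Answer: 99*√23 ≈ 474.79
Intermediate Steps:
P(t) = √23
P(0)*99 = √23*99 = 99*√23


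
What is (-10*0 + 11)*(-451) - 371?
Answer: -5332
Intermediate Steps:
(-10*0 + 11)*(-451) - 371 = (0 + 11)*(-451) - 371 = 11*(-451) - 371 = -4961 - 371 = -5332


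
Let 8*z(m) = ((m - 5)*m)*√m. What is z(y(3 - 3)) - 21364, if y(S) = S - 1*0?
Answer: -21364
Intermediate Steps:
y(S) = S (y(S) = S + 0 = S)
z(m) = m^(3/2)*(-5 + m)/8 (z(m) = (((m - 5)*m)*√m)/8 = (((-5 + m)*m)*√m)/8 = ((m*(-5 + m))*√m)/8 = (m^(3/2)*(-5 + m))/8 = m^(3/2)*(-5 + m)/8)
z(y(3 - 3)) - 21364 = (3 - 3)^(3/2)*(-5 + (3 - 3))/8 - 21364 = 0^(3/2)*(-5 + 0)/8 - 21364 = (⅛)*0*(-5) - 21364 = 0 - 21364 = -21364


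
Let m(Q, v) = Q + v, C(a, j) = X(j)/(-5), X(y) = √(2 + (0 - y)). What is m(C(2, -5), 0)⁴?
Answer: 49/625 ≈ 0.078400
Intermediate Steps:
X(y) = √(2 - y)
C(a, j) = -√(2 - j)/5 (C(a, j) = √(2 - j)/(-5) = √(2 - j)*(-⅕) = -√(2 - j)/5)
m(C(2, -5), 0)⁴ = (-√(2 - 1*(-5))/5 + 0)⁴ = (-√(2 + 5)/5 + 0)⁴ = (-√7/5 + 0)⁴ = (-√7/5)⁴ = 49/625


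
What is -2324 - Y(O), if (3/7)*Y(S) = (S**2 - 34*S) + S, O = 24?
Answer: -1820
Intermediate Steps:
Y(S) = -77*S + 7*S**2/3 (Y(S) = 7*((S**2 - 34*S) + S)/3 = 7*(S**2 - 33*S)/3 = -77*S + 7*S**2/3)
-2324 - Y(O) = -2324 - 7*24*(-33 + 24)/3 = -2324 - 7*24*(-9)/3 = -2324 - 1*(-504) = -2324 + 504 = -1820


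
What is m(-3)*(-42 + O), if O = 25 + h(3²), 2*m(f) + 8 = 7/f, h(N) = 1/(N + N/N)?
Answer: 5239/60 ≈ 87.317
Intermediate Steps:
h(N) = 1/(1 + N) (h(N) = 1/(N + 1) = 1/(1 + N))
m(f) = -4 + 7/(2*f) (m(f) = -4 + (7/f)/2 = -4 + 7/(2*f))
O = 251/10 (O = 25 + 1/(1 + 3²) = 25 + 1/(1 + 9) = 25 + 1/10 = 25 + ⅒ = 251/10 ≈ 25.100)
m(-3)*(-42 + O) = (-4 + (7/2)/(-3))*(-42 + 251/10) = (-4 + (7/2)*(-⅓))*(-169/10) = (-4 - 7/6)*(-169/10) = -31/6*(-169/10) = 5239/60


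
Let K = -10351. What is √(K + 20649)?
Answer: √10298 ≈ 101.48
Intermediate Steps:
√(K + 20649) = √(-10351 + 20649) = √10298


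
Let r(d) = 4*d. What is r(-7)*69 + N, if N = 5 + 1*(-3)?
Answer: -1930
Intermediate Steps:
N = 2 (N = 5 - 3 = 2)
r(-7)*69 + N = (4*(-7))*69 + 2 = -28*69 + 2 = -1932 + 2 = -1930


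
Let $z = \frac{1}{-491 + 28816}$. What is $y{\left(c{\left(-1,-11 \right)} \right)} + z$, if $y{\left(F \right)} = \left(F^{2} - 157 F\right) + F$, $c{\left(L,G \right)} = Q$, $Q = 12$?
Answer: $- \frac{48945599}{28325} \approx -1728.0$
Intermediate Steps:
$c{\left(L,G \right)} = 12$
$y{\left(F \right)} = F^{2} - 156 F$
$z = \frac{1}{28325} \approx 3.5305 \cdot 10^{-5}$
$y{\left(c{\left(-1,-11 \right)} \right)} + z = 12 \left(-156 + 12\right) + \frac{1}{28325} = 12 \left(-144\right) + \frac{1}{28325} = -1728 + \frac{1}{28325} = - \frac{48945599}{28325}$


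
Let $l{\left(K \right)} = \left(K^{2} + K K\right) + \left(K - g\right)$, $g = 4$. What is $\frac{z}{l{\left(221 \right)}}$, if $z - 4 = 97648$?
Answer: $\frac{97652}{97899} \approx 0.99748$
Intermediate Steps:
$z = 97652$ ($z = 4 + 97648 = 97652$)
$l{\left(K \right)} = -4 + K + 2 K^{2}$ ($l{\left(K \right)} = \left(K^{2} + K K\right) + \left(K - 4\right) = \left(K^{2} + K^{2}\right) + \left(K - 4\right) = 2 K^{2} + \left(-4 + K\right) = -4 + K + 2 K^{2}$)
$\frac{z}{l{\left(221 \right)}} = \frac{97652}{-4 + 221 + 2 \cdot 221^{2}} = \frac{97652}{-4 + 221 + 2 \cdot 48841} = \frac{97652}{-4 + 221 + 97682} = \frac{97652}{97899}$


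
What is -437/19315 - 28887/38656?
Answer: -574845077/746640640 ≈ -0.76991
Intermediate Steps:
-437/19315 - 28887/38656 = -574845077/746640640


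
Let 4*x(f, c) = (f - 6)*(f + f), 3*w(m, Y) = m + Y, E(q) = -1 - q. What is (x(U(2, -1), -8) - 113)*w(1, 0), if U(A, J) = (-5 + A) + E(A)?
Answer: -77/3 ≈ -25.667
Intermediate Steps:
w(m, Y) = Y/3 + m/3 (w(m, Y) = (m + Y)/3 = (Y + m)/3 = Y/3 + m/3)
U(A, J) = -6 (U(A, J) = (-5 + A) + (-1 - A) = -6)
x(f, c) = f*(-6 + f)/2 (x(f, c) = ((f - 6)*(f + f))/4 = ((-6 + f)*(2*f))/4 = (2*f*(-6 + f))/4 = f*(-6 + f)/2)
(x(U(2, -1), -8) - 113)*w(1, 0) = ((1/2)*(-6)*(-6 - 6) - 113)*((1/3)*0 + (1/3)*1) = ((1/2)*(-6)*(-12) - 113)*(0 + 1/3) = (36 - 113)*(1/3) = -77*1/3 = -77/3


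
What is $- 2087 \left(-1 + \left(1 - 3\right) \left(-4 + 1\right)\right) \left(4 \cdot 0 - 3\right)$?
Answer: $31305$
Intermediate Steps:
$- 2087 \left(-1 + \left(1 - 3\right) \left(-4 + 1\right)\right) \left(4 \cdot 0 - 3\right) = - 2087 \left(-1 - -6\right) \left(0 - 3\right) = - 2087 \left(-1 + 6\right) \left(-3\right) = - 2087 \cdot 5 \left(-3\right) = \left(-2087\right) \left(-15\right) = 31305$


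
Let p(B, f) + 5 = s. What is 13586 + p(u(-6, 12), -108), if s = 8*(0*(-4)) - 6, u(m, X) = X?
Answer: 13575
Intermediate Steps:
s = -6 (s = 8*0 - 6 = 0 - 6 = -6)
p(B, f) = -11 (p(B, f) = -5 - 6 = -11)
13586 + p(u(-6, 12), -108) = 13586 - 11 = 13575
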